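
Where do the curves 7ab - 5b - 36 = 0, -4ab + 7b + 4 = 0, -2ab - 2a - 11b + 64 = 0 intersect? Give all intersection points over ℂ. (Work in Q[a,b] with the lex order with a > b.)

{(2, 4)}

Compute a lex Gröbner basis by Buchberger's algorithm.
f_1 = 7ab - 5b - 36, LT = ab.
f_2 = -4ab + 7b + 4, LT = ab.
f_3 = -2ab - 2a - 11b + 64, LT = ab.

S(f_1,f_2): lcm = ab. S = 29/28b - 29/7.
  leading term b: no divisor's leading term divides it; move 29/28b to the remainder.
  leading term 1: no divisor's leading term divides it; move -29/7 to the remainder.
  remainder 29/28b - 29/7 ≠ 0; add h_4 = 29/28b - 29/7 to the basis.

S(f_1,f_3): lcm = ab. S = -a - 87/14b + 188/7.
  leading term a: no divisor's leading term divides it; move -a to the remainder.
  leading term b: subtract (-6)·h_4 from -87/14b + 188/7 → 2
  leading term 1: no divisor's leading term divides it; move 2 to the remainder.
  remainder -a + 2 ≠ 0; add h_5 = -a + 2 to the basis.

The other S-polynomials (S(f_2,f_3), S(f_1,h_4), S(f_2,h_4), S(f_3,h_4), S(f_1,h_5), S(f_2,h_5), S(f_3,h_5), S(h_4,h_5)) all reduce to 0 modulo the current basis, so we have a Gröbner basis.
Inter-reduce: drop elements whose leading term is divisible by another's, tail-reduce, and make monic.
Reduced Gröbner basis: {a - 2, b - 4}.

Since the basis is lex-ordered, b - 4 is univariate in b. Its roots are {4}. Back-substituting each root into the other basis elements fixes the other coordinates.
  b = 4: the earlier basis element becomes a - 2 = 0, giving a = 2 — point (2, 4).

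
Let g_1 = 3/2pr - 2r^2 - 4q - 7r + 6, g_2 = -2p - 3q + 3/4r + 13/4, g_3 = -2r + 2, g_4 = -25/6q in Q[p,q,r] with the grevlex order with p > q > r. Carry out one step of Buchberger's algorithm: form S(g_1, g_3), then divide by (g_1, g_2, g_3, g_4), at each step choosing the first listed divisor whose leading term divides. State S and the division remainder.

S(g_1, g_3) = -4/3r^2 + p - 8/3q - 14/3r + 4; remainder on division = 0.

lcm(LM(g_1), LM(g_3)) = pr.
S = (lcm/LT(g_1))·g_1 − (lcm/LT(g_3))·g_3 = -4/3r^2 + p - 8/3q - 14/3r + 4.
Reduce S modulo (g_1, g_2, g_3, g_4) in that order:
  leading term r^2: subtract (2/3r)·g_3 from -4/3r^2 + p - 8/3q - 14/3r + 4 → p - 8/3q - 6r + 4
  leading term p: subtract (-1/2)·g_2 from p - 8/3q - 6r + 4 → -25/6q - 45/8r + 45/8
  leading term q: subtract (1)·g_4 from -25/6q - 45/8r + 45/8 → -45/8r + 45/8
  leading term r: subtract (45/16)·g_3 from -45/8r + 45/8 → 0
The remainder is 0, so this S-polynomial contributes no new basis element.
An S-polynomial is built so that the two leading terms cancel; whether anything survives reduction is exactly the Gröbner-basis criterion.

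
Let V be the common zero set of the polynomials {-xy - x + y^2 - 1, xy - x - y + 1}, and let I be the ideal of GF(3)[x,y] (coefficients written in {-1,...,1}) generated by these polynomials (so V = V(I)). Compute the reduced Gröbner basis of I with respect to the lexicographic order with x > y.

f_1 = -xy - x + y^2 - 1, LT = xy.
f_2 = xy - x - y + 1, LT = xy.

S(f_1,f_2): lcm = xy. S = -x - y^2 + y.
  leading term x: no divisor's leading term divides it; move -x to the remainder.
  leading term y^2: no divisor's leading term divides it; move -y^2 to the remainder.
  leading term y: no divisor's leading term divides it; move y to the remainder.
  remainder -x - y^2 + y ≠ 0; add g_3 = -x - y^2 + y to the basis.

S(f_1,g_3): lcm = xy. S = x - y^3 + 1.
  leading term x: subtract (-1)·g_3 from x - y^3 + 1 → -y^3 - y^2 + y + 1
  leading term y^3: no divisor's leading term divides it; move -y^3 to the remainder.
  leading term y^2: no divisor's leading term divides it; move -y^2 to the remainder.
  leading term y: no divisor's leading term divides it; move y to the remainder.
  leading term 1: no divisor's leading term divides it; move 1 to the remainder.
  remainder -y^3 - y^2 + y + 1 ≠ 0; add g_4 = -y^3 - y^2 + y + 1 to the basis.

The other S-polynomials (S(f_2,g_3), S(f_1,g_4), S(f_2,g_4), S(g_3,g_4)) all reduce to 0 modulo the current basis, so we have a Gröbner basis.
Inter-reduce: drop elements whose leading term is divisible by another's, tail-reduce, and make monic.

G = {x + y^2 - y, y^3 + y^2 - y - 1}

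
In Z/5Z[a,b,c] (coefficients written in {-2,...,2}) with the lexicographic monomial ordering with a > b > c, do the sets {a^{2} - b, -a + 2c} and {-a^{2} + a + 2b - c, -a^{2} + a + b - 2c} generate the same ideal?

No, the ideals differ.

Equality of ideals is decidable: compute both reduced Gröbner bases (unique for the ordering) and check whether they agree.
Buchberger on the first generating set:
f_1 = a^{2} - b, LT = a^{2}.
f_2 = -a + 2c, LT = a.

S(f_1,f_2): lcm = a^{2}. S = 2ac - b.
  leading term ac: subtract (-2c)·f_2 from 2ac - b → -b - c^{2}
  leading term b: no divisor's leading term divides it; move -b to the remainder.
  leading term c^{2}: no divisor's leading term divides it; move -c^{2} to the remainder.
  remainder -b - c^{2} ≠ 0; add g_3 = -b - c^{2} to the basis.

The other S-polynomials (S(f_1,g_3), S(f_2,g_3)) all reduce to 0 modulo the current basis, so we have a Gröbner basis.
Inter-reduce: drop elements whose leading term is divisible by another's, tail-reduce, and make monic.
Reduced Gröbner basis: {a - 2c, b + c^{2}}.

Buchberger on the second generating set:
h_1 = -a^{2} + a + 2b - c, LT = a^{2}.
h_2 = -a^{2} + a + b - 2c, LT = a^{2}.

S(h_1,h_2): lcm = a^{2}. S = -b - c.
  leading term b: no divisor's leading term divides it; move -b to the remainder.
  leading term c: no divisor's leading term divides it; move -c to the remainder.
  remainder -b - c ≠ 0; add k_3 = -b - c to the basis.

The other S-polynomials (S(h_1,k_3), S(h_2,k_3)) all reduce to 0 modulo the current basis, so we have a Gröbner basis.
Inter-reduce: drop elements whose leading term is divisible by another's, tail-reduce, and make monic.
Reduced Gröbner basis: {a^{2} - a - 2c, b + c}.

These differ, so the ideals are not equal.
The choice of monomial ordering does not affect the verdict — as long as both bases are computed under the same ordering, their equality decides ideal equality.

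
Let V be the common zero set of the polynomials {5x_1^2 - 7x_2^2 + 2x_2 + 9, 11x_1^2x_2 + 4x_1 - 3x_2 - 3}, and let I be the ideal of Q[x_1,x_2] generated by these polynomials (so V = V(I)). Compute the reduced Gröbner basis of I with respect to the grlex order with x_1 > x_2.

G = {x_2^3 - 2/7x_2^2 + 20/77x_1 - 114/77x_2 - 15/77, x_1^2 - 7/5x_2^2 + 2/5x_2 + 9/5}

f_1 = 5x_1^2 - 7x_2^2 + 2x_2 + 9, LT = x_1^2.
f_2 = 11x_1^2x_2 + 4x_1 - 3x_2 - 3, LT = x_1^2x_2.

S(f_1,f_2): lcm = x_1^2x_2. S = -7/5x_2^3 + 2/5x_2^2 - 4/11x_1 + 114/55x_2 + 3/11.
  leading term x_2^3: no divisor's leading term divides it; move -7/5x_2^3 to the remainder.
  leading term x_2^2: no divisor's leading term divides it; move 2/5x_2^2 to the remainder.
  leading term x_1: no divisor's leading term divides it; move -4/11x_1 to the remainder.
  leading term x_2: no divisor's leading term divides it; move 114/55x_2 to the remainder.
  leading term 1: no divisor's leading term divides it; move 3/11 to the remainder.
  remainder -7/5x_2^3 + 2/5x_2^2 - 4/11x_1 + 114/55x_2 + 3/11 ≠ 0; add g_3 = -7/5x_2^3 + 2/5x_2^2 - 4/11x_1 + 114/55x_2 + 3/11 to the basis.

The other S-polynomials (S(f_1,g_3), S(f_2,g_3)) all reduce to 0 modulo the current basis, so we have a Gröbner basis.
Inter-reduce: drop elements whose leading term is divisible by another's, tail-reduce, and make monic.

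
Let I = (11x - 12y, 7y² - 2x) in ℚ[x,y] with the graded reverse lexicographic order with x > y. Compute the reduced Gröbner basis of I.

G = {y² - 24/77y, x - 12/11y}

f_1 = 11x - 12y, LT = x.
f_2 = 7y² - 2x, LT = y².

The S-polynomials (S(f_1,f_2)) all reduce to 0 modulo the current basis, so we have a Gröbner basis.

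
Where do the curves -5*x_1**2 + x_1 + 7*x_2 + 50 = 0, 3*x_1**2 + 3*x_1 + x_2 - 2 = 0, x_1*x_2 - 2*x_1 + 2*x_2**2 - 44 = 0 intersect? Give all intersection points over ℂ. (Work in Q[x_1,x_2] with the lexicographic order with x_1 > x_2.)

{(-2, -4)}

Compute a lex Gröbner basis by Buchberger's algorithm.
f_1 = -5*x_1**2 + x_1 + 7*x_2 + 50, LT = x_1**2.
f_2 = 3*x_1**2 + 3*x_1 + x_2 - 2, LT = x_1**2.
f_3 = x_1*x_2 - 2*x_1 + 2*x_2**2 - 44, LT = x_1*x_2.

S(f_1,f_2): lcm = x_1**2. S = -6/5*x_1 - 26/15*x_2 - 28/3.
  leading term x_1: no divisor's leading term divides it; move -6/5*x_1 to the remainder.
  leading term x_2: no divisor's leading term divides it; move -26/15*x_2 to the remainder.
  leading term 1: no divisor's leading term divides it; move -28/3 to the remainder.
  remainder -6/5*x_1 - 26/15*x_2 - 28/3 ≠ 0; add h_4 = -6/5*x_1 - 26/15*x_2 - 28/3 to the basis.

S(f_1,f_3): lcm = x_1**2*x_2. S = 2*x_1**2 - 2*x_1*x_2**2 - 1/5*x_1*x_2 + 44*x_1 - 7/5*x_2**2 - 10*x_2.
  leading term x_1**2: subtract (-2/5)·f_1 from 2*x_1**2 - 2*x_1*x_2**2 - 1/5*x_1*x_2 + 44*x_1 - 7/5*x_2**2 - 10*x_2 → -2*x_1*x_2**2 - 1/5*x_1*x_2 + 222/5*x_1 - 7/5*x_2**2 - 36/5*x_2 + 20
  leading term x_1*x_2**2: subtract (-2*x_2)·f_3 from -2*x_1*x_2**2 - 1/5*x_1*x_2 + 222/5*x_1 - 7/5*x_2**2 - 36/5*x_2 + 20 → -21/5*x_1*x_2 + 222/5*x_1 + 4*x_2**3 - 7/5*x_2**2 - 476/5*x_2 + 20
  leading term x_1*x_2: subtract (-21/5)·f_3 from -21/5*x_1*x_2 + 222/5*x_1 + 4*x_2**3 - 7/5*x_2**2 - 476/5*x_2 + 20 → 36*x_1 + 4*x_2**3 + 7*x_2**2 - 476/5*x_2 - 824/5
  leading term x_1: subtract (-30)·h_4 from 36*x_1 + 4*x_2**3 + 7*x_2**2 - 476/5*x_2 - 824/5 → 4*x_2**3 + 7*x_2**2 - 736/5*x_2 - 2224/5
  leading term x_2**3: no divisor's leading term divides it; move 4*x_2**3 to the remainder.
  leading term x_2**2: no divisor's leading term divides it; move 7*x_2**2 to the remainder.
  leading term x_2: no divisor's leading term divides it; move -736/5*x_2 to the remainder.
  leading term 1: no divisor's leading term divides it; move -2224/5 to the remainder.
  remainder 4*x_2**3 + 7*x_2**2 - 736/5*x_2 - 2224/5 ≠ 0; add h_5 = 4*x_2**3 + 7*x_2**2 - 736/5*x_2 - 2224/5 to the basis.

S(f_2,f_3): lcm = x_1**2*x_2. S = 2*x_1**2 - 2*x_1*x_2**2 + x_1*x_2 + 44*x_1 + 1/3*x_2**2 - 2/3*x_2.
  leading term x_1**2: subtract (-2/5)·f_1 from 2*x_1**2 - 2*x_1*x_2**2 + x_1*x_2 + 44*x_1 + 1/3*x_2**2 - 2/3*x_2 → -2*x_1*x_2**2 + x_1*x_2 + 222/5*x_1 + 1/3*x_2**2 + 32/15*x_2 + 20
  leading term x_1*x_2**2: subtract (-2*x_2)·f_3 from -2*x_1*x_2**2 + x_1*x_2 + 222/5*x_1 + 1/3*x_2**2 + 32/15*x_2 + 20 → -3*x_1*x_2 + 222/5*x_1 + 4*x_2**3 + 1/3*x_2**2 - 1288/15*x_2 + 20
  leading term x_1*x_2: subtract (-3)·f_3 from -3*x_1*x_2 + 222/5*x_1 + 4*x_2**3 + 1/3*x_2**2 - 1288/15*x_2 + 20 → 192/5*x_1 + 4*x_2**3 + 19/3*x_2**2 - 1288/15*x_2 - 112
  leading term x_1: subtract (-32)·h_4 from 192/5*x_1 + 4*x_2**3 + 19/3*x_2**2 - 1288/15*x_2 - 112 → 4*x_2**3 + 19/3*x_2**2 - 424/3*x_2 - 1232/3
  leading term x_2**3: subtract (1)·h_5 from 4*x_2**3 + 19/3*x_2**2 - 424/3*x_2 - 1232/3 → -2/3*x_2**2 + 88/15*x_2 + 512/15
  leading term x_2**2: no divisor's leading term divides it; move -2/3*x_2**2 to the remainder.
  leading term x_2: no divisor's leading term divides it; move 88/15*x_2 to the remainder.
  leading term 1: no divisor's leading term divides it; move 512/15 to the remainder.
  remainder -2/3*x_2**2 + 88/15*x_2 + 512/15 ≠ 0; add h_6 = -2/3*x_2**2 + 88/15*x_2 + 512/15 to the basis.

S(f_1,h_4): lcm = x_1**2. S = -13/9*x_1*x_2 - 359/45*x_1 - 7/5*x_2 - 10.
  leading term x_1*x_2: subtract (-13/9)·f_3 from -13/9*x_1*x_2 - 359/45*x_1 - 7/5*x_2 - 10 → -163/15*x_1 + 26/9*x_2**2 - 7/5*x_2 - 662/9
  leading term x_1: subtract (163/18)·h_4 from -163/15*x_1 + 26/9*x_2**2 - 7/5*x_2 - 662/9 → 26/9*x_2**2 + 386/27*x_2 + 296/27
  leading term x_2**2: subtract (-13/3)·h_6 from 26/9*x_2**2 + 386/27*x_2 + 296/27 → 5362/135*x_2 + 21448/135
  leading term x_2: no divisor's leading term divides it; move 5362/135*x_2 to the remainder.
  leading term 1: no divisor's leading term divides it; move 21448/135 to the remainder.
  remainder 5362/135*x_2 + 21448/135 ≠ 0; add h_7 = 5362/135*x_2 + 21448/135 to the basis.

The other S-polynomials (S(f_2,h_4), S(f_3,h_4), S(f_1,h_5), S(f_2,h_5), S(f_3,h_5), S(h_4,h_5), S(f_1,h_6), S(f_2,h_6), S(f_3,h_6), S(h_4,h_6), S(h_5,h_6), S(f_1,h_7), S(f_2,h_7), S(f_3,h_7), S(h_4,h_7), S(h_5,h_7), S(h_6,h_7)) all reduce to 0 modulo the current basis, so we have a Gröbner basis.
Inter-reduce: drop elements whose leading term is divisible by another's, tail-reduce, and make monic.
Reduced Gröbner basis: {x_1 + 2, x_2 + 4}.

Elimination: the polynomial x_2 + 4 lies in the elimination ideal for x_2, so x_2 ∈ {-4}. For each such x_2, the remaining basis elements (now univariate) give the rest of the solution.
  x_2 = -4: the earlier basis element becomes x_1 + 2 = 0, giving x_1 = -2 — point (-2, -4).
Each listed point satisfies every original equation (direct substitution).
This is the nonlinear analogue of row-reducing a linear system.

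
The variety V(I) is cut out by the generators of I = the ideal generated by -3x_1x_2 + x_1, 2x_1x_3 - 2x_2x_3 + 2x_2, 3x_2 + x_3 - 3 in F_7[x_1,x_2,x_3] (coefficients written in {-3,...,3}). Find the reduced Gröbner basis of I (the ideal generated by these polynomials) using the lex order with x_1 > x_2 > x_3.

G = {x_1 - x_3^2 - 3x_3 - 3, x_2 - 2x_3 - 1, x_3^3 + x_3^2 - 3x_3 + 1}

The reduced Gröbner basis is the canonical form of the ideal for this ordering.

f_1 = -3x_1x_2 + x_1, LT = x_1x_2.
f_2 = 2x_1x_3 - 2x_2x_3 + 2x_2, LT = x_1x_3.
f_3 = 3x_2 + x_3 - 3, LT = x_2.

S(f_1,f_2): lcm = x_1x_2x_3. S = 2x_1x_3 + x_2^2x_3 - x_2^2.
  leading term x_1x_3: subtract (1)·f_2 from 2x_1x_3 + x_2^2x_3 - x_2^2 → x_2^2x_3 - x_2^2 + 2x_2x_3 - 2x_2
  leading term x_2^2x_3: subtract (-2x_2x_3)·f_3 from x_2^2x_3 - x_2^2 + 2x_2x_3 - 2x_2 → -x_2^2 + 2x_2x_3^2 + 3x_2x_3 - 2x_2
  leading term x_2^2: subtract (2x_2)·f_3 from -x_2^2 + 2x_2x_3^2 + 3x_2x_3 - 2x_2 → 2x_2x_3^2 + x_2x_3 - 3x_2
  leading term x_2x_3^2: subtract (3x_3^2)·f_3 from 2x_2x_3^2 + x_2x_3 - 3x_2 → x_2x_3 - 3x_2 - 3x_3^3 + 2x_3^2
  leading term x_2x_3: subtract (-2x_3)·f_3 from x_2x_3 - 3x_2 - 3x_3^3 + 2x_3^2 → -3x_2 - 3x_3^3 - 3x_3^2 + x_3
  leading term x_2: subtract (-1)·f_3 from -3x_2 - 3x_3^3 - 3x_3^2 + x_3 → -3x_3^3 - 3x_3^2 + 2x_3 - 3
  leading term x_3^3: no divisor's leading term divides it; move -3x_3^3 to the remainder.
  leading term x_3^2: no divisor's leading term divides it; move -3x_3^2 to the remainder.
  leading term x_3: no divisor's leading term divides it; move 2x_3 to the remainder.
  leading term 1: no divisor's leading term divides it; move -3 to the remainder.
  remainder -3x_3^3 - 3x_3^2 + 2x_3 - 3 ≠ 0; add g_4 = -3x_3^3 - 3x_3^2 + 2x_3 - 3 to the basis.

S(f_1,f_3): lcm = x_1x_2. S = 2x_1x_3 + 3x_1.
  leading term x_1x_3: subtract (1)·f_2 from 2x_1x_3 + 3x_1 → 3x_1 + 2x_2x_3 - 2x_2
  leading term x_1: no divisor's leading term divides it; move 3x_1 to the remainder.
  leading term x_2x_3: subtract (3x_3)·f_3 from 2x_2x_3 - 2x_2 → -2x_2 - 3x_3^2 + 2x_3
  leading term x_2: subtract (-3)·f_3 from -2x_2 - 3x_3^2 + 2x_3 → -3x_3^2 - 2x_3 - 2
  leading term x_3^2: no divisor's leading term divides it; move -3x_3^2 to the remainder.
  leading term x_3: no divisor's leading term divides it; move -2x_3 to the remainder.
  leading term 1: no divisor's leading term divides it; move -2 to the remainder.
  remainder 3x_1 - 3x_3^2 - 2x_3 - 2 ≠ 0; add g_5 = 3x_1 - 3x_3^2 - 2x_3 - 2 to the basis.

S(f_2,f_3): leading monomials are coprime, so the S-polynomial reduces to 0 (Buchberger's first criterion).
S(f_1,g_4): leading monomials are coprime, so the S-polynomial reduces to 0 (Buchberger's first criterion).
S(f_2,g_4): lcm = x_1x_3^3. S = -x_1x_3^2 + 3x_1x_3 - x_1 - x_2x_3^3 + x_2x_3^2.
  leading term x_1x_3^2: subtract (3x_3)·f_2 from -x_1x_3^2 + 3x_1x_3 - x_1 - x_2x_3^3 + x_2x_3^2 → 3x_1x_3 - x_1 - x_2x_3^3 + x_2x_3
  leading term x_1x_3: subtract (-2)·f_2 from 3x_1x_3 - x_1 - x_2x_3^3 + x_2x_3 → -x_1 - x_2x_3^3 - 3x_2x_3 - 3x_2
  leading term x_1: subtract (2)·g_5 from -x_1 - x_2x_3^3 - 3x_2x_3 - 3x_2 → -x_2x_3^3 - 3x_2x_3 - 3x_2 - x_3^2 - 3x_3 - 3
  leading term x_2x_3^3: subtract (2x_3^3)·f_3 from -x_2x_3^3 - 3x_2x_3 - 3x_2 - x_3^2 - 3x_3 - 3 → -3x_2x_3 - 3x_2 - 2x_3^4 - x_3^3 - x_3^2 - 3x_3 - 3
  leading term x_2x_3: subtract (-x_3)·f_3 from -3x_2x_3 - 3x_2 - 2x_3^4 - x_3^3 - x_3^2 - 3x_3 - 3 → -3x_2 - 2x_3^4 - x_3^3 + x_3 - 3
  leading term x_2: subtract (-1)·f_3 from -3x_2 - 2x_3^4 - x_3^3 + x_3 - 3 → -2x_3^4 - x_3^3 + 2x_3 + 1
  leading term x_3^4: subtract (3x_3)·g_4 from -2x_3^4 - x_3^3 + 2x_3 + 1 → x_3^3 + x_3^2 - 3x_3 + 1
  leading term x_3^3: subtract (2)·g_4 from x_3^3 + x_3^2 - 3x_3 + 1 → 0
  remainder 0.

S(f_3,g_4): leading monomials are coprime, so the S-polynomial reduces to 0 (Buchberger's first criterion).
S(f_1,g_5): lcm = x_1x_2. S = 2x_1 + x_2x_3^2 + 3x_2x_3 + 3x_2.
  leading term x_1: subtract (3)·g_5 from 2x_1 + x_2x_3^2 + 3x_2x_3 + 3x_2 → x_2x_3^2 + 3x_2x_3 + 3x_2 + 2x_3^2 - x_3 - 1
  leading term x_2x_3^2: subtract (-2x_3^2)·f_3 from x_2x_3^2 + 3x_2x_3 + 3x_2 + 2x_3^2 - x_3 - 1 → 3x_2x_3 + 3x_2 + 2x_3^3 + 3x_3^2 - x_3 - 1
  leading term x_2x_3: subtract (x_3)·f_3 from 3x_2x_3 + 3x_2 + 2x_3^3 + 3x_3^2 - x_3 - 1 → 3x_2 + 2x_3^3 + 2x_3^2 + 2x_3 - 1
  leading term x_2: subtract (1)·f_3 from 3x_2 + 2x_3^3 + 2x_3^2 + 2x_3 - 1 → 2x_3^3 + 2x_3^2 + x_3 + 2
  leading term x_3^3: subtract (-3)·g_4 from 2x_3^3 + 2x_3^2 + x_3 + 2 → 0
  remainder 0.

S(f_2,g_5): lcm = x_1x_3. S = -x_2x_3 + x_2 + x_3^3 + 3x_3^2 + 3x_3.
  leading term x_2x_3: subtract (2x_3)·f_3 from -x_2x_3 + x_2 + x_3^3 + 3x_3^2 + 3x_3 → x_2 + x_3^3 + x_3^2 + 2x_3
  leading term x_2: subtract (-2)·f_3 from x_2 + x_3^3 + x_3^2 + 2x_3 → x_3^3 + x_3^2 - 3x_3 + 1
  leading term x_3^3: subtract (2)·g_4 from x_3^3 + x_3^2 - 3x_3 + 1 → 0
  remainder 0.

S(f_3,g_5): leading monomials are coprime, so the S-polynomial reduces to 0 (Buchberger's first criterion).
S(g_4,g_5): leading monomials are coprime, so the S-polynomial reduces to 0 (Buchberger's first criterion).
Every S-polynomial of the final basis reduces to 0, so we have a Gröbner basis.
Inter-reduce: drop elements whose leading term is divisible by another's, tail-reduce, and make monic.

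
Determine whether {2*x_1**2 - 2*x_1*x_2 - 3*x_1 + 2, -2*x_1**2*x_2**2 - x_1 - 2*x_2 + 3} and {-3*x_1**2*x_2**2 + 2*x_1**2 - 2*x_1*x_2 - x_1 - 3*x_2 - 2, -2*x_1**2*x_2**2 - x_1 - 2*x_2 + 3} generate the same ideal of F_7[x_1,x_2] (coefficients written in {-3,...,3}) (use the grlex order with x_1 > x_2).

No, the ideals differ.

Two ideals are equal iff their reduced Gröbner bases coincide (the reduced basis is unique for a fixed ordering).
Buchberger on the first generating set:
f_1 = 2*x_1**2 - 2*x_1*x_2 - 3*x_1 + 2, LT = x_1**2.
f_2 = -2*x_1**2*x_2**2 - x_1 - 2*x_2 + 3, LT = x_1**2*x_2**2.

S(f_1,f_2): lcm = x_1**2*x_2**2. S = -x_1*x_2**3 + 2*x_1*x_2**2 + x_2**2 + 3*x_1 - x_2 - 2.
  reduce S modulo (f_1, f_2):
  remainder -x_1*x_2**3 + 2*x_1*x_2**2 + x_2**2 + 3*x_1 - x_2 - 2 ≠ 0; add g_3 = -x_1*x_2**3 + 2*x_1*x_2**2 + x_2**2 + 3*x_1 - x_2 - 2 to the basis.

S(f_1,g_3): lcm = x_1**2*x_2**3. S = -x_1*x_2**4 + 2*x_1**2*x_2**2 + 2*x_1*x_2**3 + x_1*x_2**2 + x_2**3 + 3*x_1**2 - x_1*x_2 - 2*x_1.
  reduce S modulo (f_1, f_2, g_3):
  remainder x_1*x_2**2 - x_1*x_2 + x_2**2 - 2*x_1 ≠ 0; add g_4 = x_1*x_2**2 - x_1*x_2 + x_2**2 - 2*x_1 to the basis.

S(g_3,g_4): lcm = x_1*x_2**3. S = -x_1*x_2**2 - x_2**3 + 2*x_1*x_2 - x_2**2 - 3*x_1 + x_2 + 2.
  reduce S modulo (f_1, f_2, g_3, g_4):
  remainder -x_2**3 + x_1*x_2 + 2*x_1 + x_2 + 2 ≠ 0; add g_5 = -x_2**3 + x_1*x_2 + 2*x_1 + x_2 + 2 to the basis.

The other S-polynomials (S(f_2,g_3), S(f_1,g_4), S(f_2,g_4), S(f_1,g_5), S(f_2,g_5), S(g_3,g_5), S(g_4,g_5)) all reduce to 0 modulo the current basis, so we have a Gröbner basis.
Inter-reduce: drop elements whose leading term is divisible by another's, tail-reduce, and make monic.
Reduced Gröbner basis: {x_1*x_2**2 - x_1*x_2 + x_2**2 - 2*x_1, x_2**3 - x_1*x_2 - 2*x_1 - x_2 - 2, x_1**2 - x_1*x_2 + 2*x_1 + 1}.

Buchberger on the second generating set:
h_1 = -3*x_1**2*x_2**2 + 2*x_1**2 - 2*x_1*x_2 - x_1 - 3*x_2 - 2, LT = x_1**2*x_2**2.
h_2 = -2*x_1**2*x_2**2 - x_1 - 2*x_2 + 3, LT = x_1**2*x_2**2.

S(h_1,h_2): lcm = x_1**2*x_2**2. S = -3*x_1**2 + 3*x_1*x_2 + x_1 + 1.
  reduce S modulo (h_1, h_2):
  remainder -3*x_1**2 + 3*x_1*x_2 + x_1 + 1 ≠ 0; add k_3 = -3*x_1**2 + 3*x_1*x_2 + x_1 + 1 to the basis.

S(h_1,k_3): lcm = x_1**2*x_2**2. S = x_1*x_2**3 - 2*x_1*x_2**2 - 3*x_1**2 + 3*x_1*x_2 - 2*x_2**2 - 2*x_1 + x_2 + 3.
  reduce S modulo (h_1, h_2, k_3):
  remainder x_1*x_2**3 - 2*x_1*x_2**2 - 2*x_2**2 - 3*x_1 + x_2 + 2 ≠ 0; add k_4 = x_1*x_2**3 - 2*x_1*x_2**2 - 2*x_2**2 - 3*x_1 + x_2 + 2 to the basis.

S(h_1,k_4): lcm = x_1**2*x_2**3. S = 2*x_1**2*x_2**2 - 3*x_1**2*x_2 - 2*x_1*x_2**2 + 3*x_1**2 - 3*x_1*x_2 + x_2**2 - 2*x_1 + 3*x_2.
  reduce S modulo (h_1, h_2, k_3, k_4):
  remainder 2*x_1*x_2**2 - x_1*x_2 + x_2**2 - 2*x_1 - 3 ≠ 0; add k_5 = 2*x_1*x_2**2 - x_1*x_2 + x_2**2 - 2*x_1 - 3 to the basis.

S(k_4,k_5): lcm = x_1*x_2**3. S = 2*x_1*x_2**2 + 3*x_2**3 + x_1*x_2 - 2*x_2**2 - 3*x_1 - x_2 + 2.
  reduce S modulo (h_1, h_2, k_3, k_4, k_5):
  remainder 3*x_2**3 + 2*x_1*x_2 - 3*x_2**2 - x_1 - x_2 - 2 ≠ 0; add k_6 = 3*x_2**3 + 2*x_1*x_2 - 3*x_2**2 - x_1 - x_2 - 2 to the basis.

The other S-polynomials (S(h_2,k_3), S(h_2,k_4), S(k_3,k_4), S(h_1,k_5), S(h_2,k_5), S(k_3,k_5), S(h_1,k_6), S(h_2,k_6), S(k_3,k_6), S(k_4,k_6), S(k_5,k_6)) all reduce to 0 modulo the current basis, so we have a Gröbner basis.
Inter-reduce: drop elements whose leading term is divisible by another's, tail-reduce, and make monic.
Reduced Gröbner basis: {x_1*x_2**2 + 3*x_1*x_2 - 3*x_2**2 - x_1 + 2, x_2**3 + 3*x_1*x_2 - x_2**2 + 2*x_1 + 2*x_2 - 3, x_1**2 - x_1*x_2 + 2*x_1 + 2}.

These differ, so the ideals are not equal.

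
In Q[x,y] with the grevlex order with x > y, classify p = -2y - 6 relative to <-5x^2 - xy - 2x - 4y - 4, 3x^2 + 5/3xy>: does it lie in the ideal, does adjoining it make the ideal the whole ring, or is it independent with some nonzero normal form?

First compute the reduced Gröbner basis of I by Buchberger's algorithm.
f_1 = -5x^2 - xy - 2x - 4y - 4, LT = x^2.
f_2 = 3x^2 + 5/3xy, LT = x^2.

S(f_1,f_2): lcm = x^2. S = -16/45xy + 2/5x + 4/5y + 4/5.
  leading term xy: no divisor's leading term divides it; move -16/45xy to the remainder.
  leading term x: no divisor's leading term divides it; move 2/5x to the remainder.
  leading term y: no divisor's leading term divides it; move 4/5y to the remainder.
  leading term 1: no divisor's leading term divides it; move 4/5 to the remainder.
  remainder -16/45xy + 2/5x + 4/5y + 4/5 ≠ 0; add h_3 = -16/45xy + 2/5x + 4/5y + 4/5 to the basis.

S(f_1,h_3): lcm = x^2y. S = 1/5xy^2 + 9/8x^2 + 53/20xy + 4/5y^2 + 9/4x + 4/5y.
  leading term xy^2: subtract (-9/16y)·h_3 from 1/5xy^2 + 9/8x^2 + 53/20xy + 4/5y^2 + 9/4x + 4/5y → 9/8x^2 + 23/8xy + 5/4y^2 + 9/4x + 5/4y
  leading term x^2: subtract (-9/40)·f_1 from 9/8x^2 + 23/8xy + 5/4y^2 + 9/4x + 5/4y → 53/20xy + 5/4y^2 + 9/5x + 7/20y - 9/10
  leading term xy: subtract (-477/64)·h_3 from 53/20xy + 5/4y^2 + 9/5x + 7/20y - 9/10 → 5/4y^2 + 153/32x + 101/16y + 81/16
  leading term y^2: no divisor's leading term divides it; move 5/4y^2 to the remainder.
  leading term x: no divisor's leading term divides it; move 153/32x to the remainder.
  leading term y: no divisor's leading term divides it; move 101/16y to the remainder.
  leading term 1: no divisor's leading term divides it; move 81/16 to the remainder.
  remainder 5/4y^2 + 153/32x + 101/16y + 81/16 ≠ 0; add h_4 = 5/4y^2 + 153/32x + 101/16y + 81/16 to the basis.

The other S-polynomials (S(f_2,h_3), S(f_1,h_4), S(f_2,h_4), S(h_3,h_4)) all reduce to 0 modulo the current basis, so we have a Gröbner basis.
Inter-reduce: drop elements whose leading term is divisible by another's, tail-reduce, and make monic.
Reduced Gröbner basis: {x^2 + 5/8x + 5/4y + 5/4, xy - 9/8x - 9/4y - 9/4, y^2 + 153/40x + 101/20y + 81/20}.
Label its elements g_1 = x^2 + 5/8x + 5/4y + 5/4, g_2 = xy - 9/8x - 9/4y - 9/4, g_3 = y^2 + 153/40x + 101/20y + 81/20.

Reduce p = -2y - 6 modulo G:
  leading term y: no divisor's leading term divides it; move -2y to the remainder.
  leading term 1: no divisor's leading term divides it; move -6 to the remainder.
  normal form = -2y - 6.
The normal form is nonzero, so p ∉ I. Since p minus its normal form lies in I, I + (p) = I + (r) where r = -2y - 6; decide whether this ideal is the whole ring.
Run Buchberger on G together with r (pairs among the g_i already reduce to 0 since G is a Gröbner basis):
g_1 = x^2 + 5/8x + 5/4y + 5/4, LT = x^2.
g_2 = xy - 9/8x - 9/4y - 9/4, LT = xy.
g_3 = y^2 + 153/40x + 101/20y + 81/20, LT = y^2.
r = -2y - 6, LT = y.

S(g_2,r): lcm = xy. S = -33/8x - 9/4y - 9/4.
  leading term x: no divisor's leading term divides it; move -33/8x to the remainder.
  leading term y: subtract (9/8)·r from -9/4y - 9/4 → 9/2
  leading term 1: no divisor's leading term divides it; move 9/2 to the remainder.
  remainder -33/8x + 9/2 ≠ 0; add m_5 = -33/8x + 9/2 to the basis.

S(g_3,r): lcm = y^2. S = 153/40x + 41/20y + 81/20.
  leading term x: subtract (-51/55)·m_5 from 153/40x + 41/20y + 81/20 → 41/20y + 1809/220
  leading term y: subtract (-41/40)·r from 41/20y + 1809/220 → 114/55
  leading term 1: no divisor's leading term divides it; move 114/55 to the remainder.
  remainder 114/55 ≠ 0; add m_6 = 114/55 to the basis.

The other S-polynomials (S(g_1,g_2), S(g_1,g_3), S(g_1,r), S(g_2,g_3), S(g_1,m_5), S(g_2,m_5), S(g_3,m_5), S(r,m_5), S(g_1,m_6), S(g_2,m_6), S(g_3,m_6), S(r,m_6), S(m_5,m_6)) all reduce to 0 modulo the current basis, so we have a Gröbner basis.
Inter-reduce: drop elements whose leading term is divisible by another's, tail-reduce, and make monic.
Reduced Gröbner basis: {1}.
The reduced Gröbner basis of I + (p) is {1}: the ideal is the whole ring, so the enlarged system has no common solution — adjoining p is inconsistent.

Adjoining -2y - 6 makes the ideal the whole ring: the system is inconsistent.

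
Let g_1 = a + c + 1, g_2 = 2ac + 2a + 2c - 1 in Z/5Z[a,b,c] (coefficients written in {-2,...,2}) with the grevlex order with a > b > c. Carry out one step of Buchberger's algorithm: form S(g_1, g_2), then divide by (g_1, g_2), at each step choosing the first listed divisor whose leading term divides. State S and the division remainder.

lcm(LM(g_1), LM(g_2)) = ac.
S = (lcm/LT(g_1))·g_1 − (lcm/LT(g_2))·g_2 = c^{2} - a - 2.
Reduce S modulo (g_1, g_2) in that order:
  leading term c^{2}: no divisor's leading term divides it; move c^{2} to the remainder.
  leading term a: subtract (-1)·g_1 from -a - 2 → c - 1
  leading term c: no divisor's leading term divides it; move c to the remainder.
  leading term 1: no divisor's leading term divides it; move -1 to the remainder.
The remainder c^{2} + c - 1 is nonzero, so it would be added as the next basis element.

S(g_1, g_2) = c^{2} - a - 2; remainder on division = c^{2} + c - 1.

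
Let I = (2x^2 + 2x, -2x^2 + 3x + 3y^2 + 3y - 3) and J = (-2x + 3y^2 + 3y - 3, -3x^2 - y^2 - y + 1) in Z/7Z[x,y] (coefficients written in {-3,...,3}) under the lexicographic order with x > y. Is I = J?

Yes, the ideals are equal.

Equality of ideals is decidable: compute both reduced Gröbner bases (unique for the ordering) and check whether they agree.
Buchberger on the first generating set:
f_1 = 2x^2 + 2x, LT = x^2.
f_2 = -2x^2 + 3x + 3y^2 + 3y - 3, LT = x^2.

S(f_1,f_2): lcm = x^2. S = -x - 2y^2 - 2y + 2.
  leading term x: no divisor's leading term divides it; move -x to the remainder.
  leading term y^2: no divisor's leading term divides it; move -2y^2 to the remainder.
  leading term y: no divisor's leading term divides it; move -2y to the remainder.
  leading term 1: no divisor's leading term divides it; move 2 to the remainder.
  remainder -x - 2y^2 - 2y + 2 ≠ 0; add g_3 = -x - 2y^2 - 2y + 2 to the basis.

S(f_1,g_3): lcm = x^2. S = -2xy^2 - 2xy + 3x.
  leading term xy^2: subtract (2y^2)·g_3 from -2xy^2 - 2xy + 3x → -2xy + 3x - 3y^4 - 3y^3 + 3y^2
  leading term xy: subtract (2y)·g_3 from -2xy + 3x - 3y^4 - 3y^3 + 3y^2 → 3x - 3y^4 + y^3 + 3y
  leading term x: subtract (-3)·g_3 from 3x - 3y^4 + y^3 + 3y → -3y^4 + y^3 + y^2 - 3y - 1
  leading term y^4: no divisor's leading term divides it; move -3y^4 to the remainder.
  leading term y^3: no divisor's leading term divides it; move y^3 to the remainder.
  leading term y^2: no divisor's leading term divides it; move y^2 to the remainder.
  leading term y: no divisor's leading term divides it; move -3y to the remainder.
  leading term 1: no divisor's leading term divides it; move -1 to the remainder.
  remainder -3y^4 + y^3 + y^2 - 3y - 1 ≠ 0; add g_4 = -3y^4 + y^3 + y^2 - 3y - 1 to the basis.

The other S-polynomials (S(f_2,g_3), S(f_1,g_4), S(f_2,g_4), S(g_3,g_4)) all reduce to 0 modulo the current basis, so we have a Gröbner basis.
Inter-reduce: drop elements whose leading term is divisible by another's, tail-reduce, and make monic.
Reduced Gröbner basis: {x + 2y^2 + 2y - 2, y^4 + 2y^3 + 2y^2 + y - 2}.

Buchberger on the second generating set:
h_1 = -2x + 3y^2 + 3y - 3, LT = x.
h_2 = -3x^2 - y^2 - y + 1, LT = x^2.

S(h_1,h_2): lcm = x^2. S = 2xy^2 + 2xy - 2x + 2y^2 + 2y - 2.
  leading term xy^2: subtract (-y^2)·h_1 from 2xy^2 + 2xy - 2x + 2y^2 + 2y - 2 → 2xy - 2x + 3y^4 + 3y^3 - y^2 + 2y - 2
  leading term xy: subtract (-y)·h_1 from 2xy - 2x + 3y^4 + 3y^3 - y^2 + 2y - 2 → -2x + 3y^4 - y^3 + 2y^2 - y - 2
  leading term x: subtract (1)·h_1 from -2x + 3y^4 - y^3 + 2y^2 - y - 2 → 3y^4 - y^3 - y^2 + 3y + 1
  leading term y^4: no divisor's leading term divides it; move 3y^4 to the remainder.
  leading term y^3: no divisor's leading term divides it; move -y^3 to the remainder.
  leading term y^2: no divisor's leading term divides it; move -y^2 to the remainder.
  leading term y: no divisor's leading term divides it; move 3y to the remainder.
  leading term 1: no divisor's leading term divides it; move 1 to the remainder.
  remainder 3y^4 - y^3 - y^2 + 3y + 1 ≠ 0; add k_3 = 3y^4 - y^3 - y^2 + 3y + 1 to the basis.

The other S-polynomials (S(h_1,k_3), S(h_2,k_3)) all reduce to 0 modulo the current basis, so we have a Gröbner basis.
Inter-reduce: drop elements whose leading term is divisible by another's, tail-reduce, and make monic.
Reduced Gröbner basis: {x + 2y^2 + 2y - 2, y^4 + 2y^3 + 2y^2 + y - 2}.

Same reduced basis, so the two generating sets span the same ideal.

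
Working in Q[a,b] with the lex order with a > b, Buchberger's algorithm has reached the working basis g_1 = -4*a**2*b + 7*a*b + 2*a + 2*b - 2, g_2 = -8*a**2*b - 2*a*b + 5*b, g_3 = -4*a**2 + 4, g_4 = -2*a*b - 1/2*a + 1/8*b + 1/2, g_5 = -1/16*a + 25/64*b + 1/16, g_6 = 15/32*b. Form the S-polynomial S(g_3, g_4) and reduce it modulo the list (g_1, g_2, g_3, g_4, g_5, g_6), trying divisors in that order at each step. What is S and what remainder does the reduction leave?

lcm(LM(g_3), LM(g_4)) = a**2*b.
S = (lcm/LT(g_3))·g_3 − (lcm/LT(g_4))·g_4 = -1/4*a**2 + 1/16*a*b + 1/4*a - b.
Reduce S modulo (g_1, g_2, g_3, g_4, g_5, g_6) in that order:
  leading term a**2: subtract (1/16)·g_3 from -1/4*a**2 + 1/16*a*b + 1/4*a - b → 1/16*a*b + 1/4*a - b - 1/4
  leading term a*b: subtract (-1/32)·g_4 from 1/16*a*b + 1/4*a - b - 1/4 → 15/64*a - 255/256*b - 15/64
  leading term a: subtract (-15/4)·g_5 from 15/64*a - 255/256*b - 15/64 → 15/32*b
  leading term b: subtract (1)·g_6 from 15/32*b → 0
The remainder is 0, so this S-polynomial contributes no new basis element.

S(g_3, g_4) = -1/4*a**2 + 1/16*a*b + 1/4*a - b; remainder on division = 0.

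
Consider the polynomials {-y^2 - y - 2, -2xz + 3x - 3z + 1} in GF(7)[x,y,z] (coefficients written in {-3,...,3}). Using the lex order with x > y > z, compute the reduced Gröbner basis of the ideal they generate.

f_1 = -y^2 - y - 2, LT = y^2.
f_2 = -2xz + 3x - 3z + 1, LT = xz.

The S-polynomials (S(f_1,f_2)) all reduce to 0 modulo the current basis, so we have a Gröbner basis.

G = {xz + 2x - 2z + 3, y^2 + y + 2}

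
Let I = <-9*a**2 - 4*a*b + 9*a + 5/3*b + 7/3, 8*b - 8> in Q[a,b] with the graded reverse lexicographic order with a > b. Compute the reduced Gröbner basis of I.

G = {a**2 - 5/9*a - 4/9, b - 1}

f_1 = -9*a**2 - 4*a*b + 9*a + 5/3*b + 7/3, LT = a**2.
f_2 = 8*b - 8, LT = b.

The S-polynomials (S(f_1,f_2)) all reduce to 0 modulo the current basis, so we have a Gröbner basis.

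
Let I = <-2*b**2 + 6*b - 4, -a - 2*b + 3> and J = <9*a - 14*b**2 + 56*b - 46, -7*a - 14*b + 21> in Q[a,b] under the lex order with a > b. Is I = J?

Since reduced Gröbner bases are canonical representatives of ideals under a given ordering, it suffices to compute and compare them.
Buchberger on the first generating set:
f_1 = -2*b**2 + 6*b - 4, LT = b**2.
f_2 = -a - 2*b + 3, LT = a.

The S-polynomials (S(f_1,f_2)) all reduce to 0 modulo the current basis, so we have a Gröbner basis.
Inter-reduce: drop elements whose leading term is divisible by another's, tail-reduce, and make monic.
Reduced Gröbner basis: {a + 2*b - 3, b**2 - 3*b + 2}.

Buchberger on the second generating set:
h_1 = 9*a - 14*b**2 + 56*b - 46, LT = a.
h_2 = -7*a - 14*b + 21, LT = a.

S(h_1,h_2): lcm = a. S = -14/9*b**2 + 38/9*b - 19/9.
  reduce S modulo (h_1, h_2):
  remainder -14/9*b**2 + 38/9*b - 19/9 ≠ 0; add k_3 = -14/9*b**2 + 38/9*b - 19/9 to the basis.

The other S-polynomials (S(h_1,k_3), S(h_2,k_3)) all reduce to 0 modulo the current basis, so we have a Gröbner basis.
Inter-reduce: drop elements whose leading term is divisible by another's, tail-reduce, and make monic.
Reduced Gröbner basis: {a + 2*b - 3, b**2 - 19/7*b + 19/14}.

Since the reduced bases disagree, the two ideals are not the same.

No, the ideals differ.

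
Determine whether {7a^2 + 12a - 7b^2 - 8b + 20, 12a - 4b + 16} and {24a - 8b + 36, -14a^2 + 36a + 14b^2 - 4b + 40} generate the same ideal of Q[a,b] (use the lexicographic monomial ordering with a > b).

Equality of ideals is decidable: compute both reduced Gröbner bases (unique for the ordering) and check whether they agree.
Buchberger on the first generating set:
f_1 = 7a^2 + 12a - 7b^2 - 8b + 20, LT = a^2.
f_2 = 12a - 4b + 16, LT = a.

S(f_1,f_2): lcm = a^2. S = 1/3ab + 8/21a - b^2 - 8/7b + 20/7.
  leading term ab: subtract (1/36b)·f_2 from 1/3ab + 8/21a - b^2 - 8/7b + 20/7 → 8/21a - 8/9b^2 - 100/63b + 20/7
  leading term a: subtract (2/63)·f_2 from 8/21a - 8/9b^2 - 100/63b + 20/7 → -8/9b^2 - 92/63b + 148/63
  leading term b^2: no divisor's leading term divides it; move -8/9b^2 to the remainder.
  leading term b: no divisor's leading term divides it; move -92/63b to the remainder.
  leading term 1: no divisor's leading term divides it; move 148/63 to the remainder.
  remainder -8/9b^2 - 92/63b + 148/63 ≠ 0; add g_3 = -8/9b^2 - 92/63b + 148/63 to the basis.

The other S-polynomials (S(f_1,g_3), S(f_2,g_3)) all reduce to 0 modulo the current basis, so we have a Gröbner basis.
Inter-reduce: drop elements whose leading term is divisible by another's, tail-reduce, and make monic.
Reduced Gröbner basis: {a - 1/3b + 4/3, b^2 + 23/14b - 37/14}.

Buchberger on the second generating set:
h_1 = 24a - 8b + 36, LT = a.
h_2 = -14a^2 + 36a + 14b^2 - 4b + 40, LT = a^2.

S(h_1,h_2): lcm = a^2. S = -1/3ab + 57/14a + b^2 - 2/7b + 20/7.
  leading term ab: subtract (-1/72b)·h_1 from -1/3ab + 57/14a + b^2 - 2/7b + 20/7 → 57/14a + 8/9b^2 + 3/14b + 20/7
  leading term a: subtract (19/112)·h_1 from 57/14a + 8/9b^2 + 3/14b + 20/7 → 8/9b^2 + 11/7b - 13/4
  leading term b^2: no divisor's leading term divides it; move 8/9b^2 to the remainder.
  leading term b: no divisor's leading term divides it; move 11/7b to the remainder.
  leading term 1: no divisor's leading term divides it; move -13/4 to the remainder.
  remainder 8/9b^2 + 11/7b - 13/4 ≠ 0; add k_3 = 8/9b^2 + 11/7b - 13/4 to the basis.

The other S-polynomials (S(h_1,k_3), S(h_2,k_3)) all reduce to 0 modulo the current basis, so we have a Gröbner basis.
Inter-reduce: drop elements whose leading term is divisible by another's, tail-reduce, and make monic.
Reduced Gröbner basis: {a - 1/3b + 3/2, b^2 + 99/56b - 117/32}.

These differ, so the ideals are not equal.

No, the ideals differ.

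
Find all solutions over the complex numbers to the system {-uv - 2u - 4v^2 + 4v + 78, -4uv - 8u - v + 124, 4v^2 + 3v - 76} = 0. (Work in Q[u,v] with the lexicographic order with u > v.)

{(5, 4)}

Compute a lex Gröbner basis by Buchberger's algorithm.
f_1 = -uv - 2u - 4v^2 + 4v + 78, LT = uv.
f_2 = -4uv - 8u - v + 124, LT = uv.
f_3 = 4v^2 + 3v - 76, LT = v^2.

S(f_1,f_2): lcm = uv. S = 4v^2 - 17/4v - 47.
  reduce S modulo (f_1, f_2, f_3):
  remainder -29/4v + 29 ≠ 0; add h_4 = -29/4v + 29 to the basis.

S(f_1,f_3): lcm = uv^2. S = 5/4uv + 19u + 4v^3 - 4v^2 - 78v.
  reduce S modulo (f_1, f_2, f_3, h_4):
  remainder 33/2u - 165/2 ≠ 0; add h_5 = 33/2u - 165/2 to the basis.

The other S-polynomials (S(f_2,f_3), S(f_1,h_4), S(f_2,h_4), S(f_3,h_4), S(f_1,h_5), S(f_2,h_5), S(f_3,h_5), S(h_4,h_5)) all reduce to 0 modulo the current basis, so we have a Gröbner basis.
Inter-reduce: drop elements whose leading term is divisible by another's, tail-reduce, and make monic.
Reduced Gröbner basis: {u - 5, v - 4}.

Since the basis is lex-ordered, v - 4 is univariate in v. Its roots are {4}. Back-substituting each root into the other basis elements fixes the other coordinates.
  v = 4: the earlier basis element becomes u - 5 = 0, giving u = 5 — point (5, 4).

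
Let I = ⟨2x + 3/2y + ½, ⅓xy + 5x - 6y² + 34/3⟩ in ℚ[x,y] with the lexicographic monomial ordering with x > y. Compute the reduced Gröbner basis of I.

f_1 = 2x + 3/2y + ½, LT = x.
f_2 = ⅓xy + 5x - 6y² + 34/3, LT = xy.

S(f_1,f_2): lcm = xy. S = -15x + 75/4y² + ¼y - 34.
  leading term x: subtract (-15/2)·f_1 from -15x + 75/4y² + ¼y - 34 → 75/4y² + 23/2y - 121/4
  leading term y²: no divisor's leading term divides it; move 75/4y² to the remainder.
  leading term y: no divisor's leading term divides it; move 23/2y to the remainder.
  leading term 1: no divisor's leading term divides it; move -121/4 to the remainder.
  remainder 75/4y² + 23/2y - 121/4 ≠ 0; add g_3 = 75/4y² + 23/2y - 121/4 to the basis.

The other S-polynomials (S(f_1,g_3), S(f_2,g_3)) all reduce to 0 modulo the current basis, so we have a Gröbner basis.
Inter-reduce: drop elements whose leading term is divisible by another's, tail-reduce, and make monic.

G = {x + ¾y + ¼, y² + 46/75y - 121/75}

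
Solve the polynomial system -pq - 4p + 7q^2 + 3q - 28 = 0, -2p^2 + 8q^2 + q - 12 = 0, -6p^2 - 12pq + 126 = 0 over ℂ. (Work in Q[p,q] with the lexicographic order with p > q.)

{(-3, -2)}

Compute a lex Gröbner basis by Buchberger's algorithm.
f_1 = -pq - 4p + 7q^2 + 3q - 28, LT = pq.
f_2 = -2p^2 + 8q^2 + q - 12, LT = p^2.
f_3 = -6p^2 - 12pq + 126, LT = p^2.

S(f_1,f_2): lcm = p^2q. S = 4p^2 - 7pq^2 - 3pq + 28p + 4q^3 + 1/2q^2 - 6q.
  leading term p^2: subtract (-2)·f_2 from 4p^2 - 7pq^2 - 3pq + 28p + 4q^3 + 1/2q^2 - 6q → -7pq^2 - 3pq + 28p + 4q^3 + 33/2q^2 - 4q - 24
  leading term pq^2: subtract (7q)·f_1 from -7pq^2 - 3pq + 28p + 4q^3 + 33/2q^2 - 4q - 24 → 25pq + 28p - 45q^3 - 9/2q^2 + 192q - 24
  leading term pq: subtract (-25)·f_1 from 25pq + 28p - 45q^3 - 9/2q^2 + 192q - 24 → -72p - 45q^3 + 341/2q^2 + 267q - 724
  leading term p: no divisor's leading term divides it; move -72p to the remainder.
  leading term q^3: no divisor's leading term divides it; move -45q^3 to the remainder.
  leading term q^2: no divisor's leading term divides it; move 341/2q^2 to the remainder.
  leading term q: no divisor's leading term divides it; move 267q to the remainder.
  leading term 1: no divisor's leading term divides it; move -724 to the remainder.
  remainder -72p - 45q^3 + 341/2q^2 + 267q - 724 ≠ 0; add h_4 = -72p - 45q^3 + 341/2q^2 + 267q - 724 to the basis.

S(f_1,f_3): lcm = p^2q. S = 4p^2 - 9pq^2 - 3pq + 28p + 21q.
  leading term p^2: subtract (-2)·f_2 from 4p^2 - 9pq^2 - 3pq + 28p + 21q → -9pq^2 - 3pq + 28p + 16q^2 + 23q - 24
  leading term pq^2: subtract (9q)·f_1 from -9pq^2 - 3pq + 28p + 16q^2 + 23q - 24 → 33pq + 28p - 63q^3 - 11q^2 + 275q - 24
  leading term pq: subtract (-33)·f_1 from 33pq + 28p - 63q^3 - 11q^2 + 275q - 24 → -104p - 63q^3 + 220q^2 + 374q - 948
  leading term p: subtract (13/9)·h_4 from -104p - 63q^3 + 220q^2 + 374q - 948 → 2q^3 - 473/18q^2 - 35/3q + 880/9
  leading term q^3: no divisor's leading term divides it; move 2q^3 to the remainder.
  leading term q^2: no divisor's leading term divides it; move -473/18q^2 to the remainder.
  leading term q: no divisor's leading term divides it; move -35/3q to the remainder.
  leading term 1: no divisor's leading term divides it; move 880/9 to the remainder.
  remainder 2q^3 - 473/18q^2 - 35/3q + 880/9 ≠ 0; add h_5 = 2q^3 - 473/18q^2 - 35/3q + 880/9 to the basis.

S(f_2,f_3): lcm = p^2. S = -2pq - 4q^2 - 1/2q + 27.
  leading term pq: subtract (2)·f_1 from -2pq - 4q^2 - 1/2q + 27 → 8p - 18q^2 - 13/2q + 83
  leading term p: subtract (-1/9)·h_4 from 8p - 18q^2 - 13/2q + 83 → -5q^3 + 17/18q^2 + 139/6q + 23/9
  leading term q^3: subtract (-5/2)·h_5 from -5q^3 + 17/18q^2 + 139/6q + 23/9 → -259/4q^2 - 6q + 247
  leading term q^2: no divisor's leading term divides it; move -259/4q^2 to the remainder.
  leading term q: no divisor's leading term divides it; move -6q to the remainder.
  leading term 1: no divisor's leading term divides it; move 247 to the remainder.
  remainder -259/4q^2 - 6q + 247 ≠ 0; add h_6 = -259/4q^2 - 6q + 247 to the basis.

S(f_1,h_4): lcm = pq. S = 4p - 5/8q^4 + 341/144q^3 - 79/24q^2 - 235/18q + 28.
  leading term p: subtract (-1/18)·h_4 from 4p - 5/8q^4 + 341/144q^3 - 79/24q^2 - 235/18q + 28 → -5/8q^4 - 19/144q^3 + 445/72q^2 + 16/9q - 110/9
  leading term q^4: subtract (-5/16q)·h_5 from -5/8q^4 - 19/144q^3 + 445/72q^2 + 16/9q - 110/9 → -267/32q^3 + 365/144q^2 + 97/3q - 110/9
  leading term q^3: subtract (-267/64)·h_5 from -267/32q^3 + 365/144q^2 + 97/3q - 110/9 → -123371/1152q^2 - 3137/192q + 14245/36
  leading term q^2: subtract (123371/74592)·h_6 from -123371/1152q^2 - 3137/192q + 14245/36 → -106333/16576q - 106333/8288
  leading term q: no divisor's leading term divides it; move -106333/16576q to the remainder.
  leading term 1: no divisor's leading term divides it; move -106333/8288 to the remainder.
  remainder -106333/16576q - 106333/8288 ≠ 0; add h_7 = -106333/16576q - 106333/8288 to the basis.

The other S-polynomials (S(f_2,h_4), S(f_3,h_4), S(f_1,h_5), S(f_2,h_5), S(f_3,h_5), S(h_4,h_5), S(f_1,h_6), S(f_2,h_6), S(f_3,h_6), S(h_4,h_6), S(h_5,h_6), S(f_1,h_7), S(f_2,h_7), S(f_3,h_7), S(h_4,h_7), S(h_5,h_7), S(h_6,h_7)) all reduce to 0 modulo the current basis, so we have a Gröbner basis.
Inter-reduce: drop elements whose leading term is divisible by another's, tail-reduce, and make monic.
Reduced Gröbner basis: {p + 3, q + 2}.

Since the basis is lex-ordered, q + 2 is univariate in q. Its roots are {-2}. Back-substituting each root into the other basis elements fixes the other coordinates.
  q = -2: the earlier basis element becomes p + 3 = 0, giving p = -3 — point (-3, -2).
Each listed point satisfies every original equation (direct substitution).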